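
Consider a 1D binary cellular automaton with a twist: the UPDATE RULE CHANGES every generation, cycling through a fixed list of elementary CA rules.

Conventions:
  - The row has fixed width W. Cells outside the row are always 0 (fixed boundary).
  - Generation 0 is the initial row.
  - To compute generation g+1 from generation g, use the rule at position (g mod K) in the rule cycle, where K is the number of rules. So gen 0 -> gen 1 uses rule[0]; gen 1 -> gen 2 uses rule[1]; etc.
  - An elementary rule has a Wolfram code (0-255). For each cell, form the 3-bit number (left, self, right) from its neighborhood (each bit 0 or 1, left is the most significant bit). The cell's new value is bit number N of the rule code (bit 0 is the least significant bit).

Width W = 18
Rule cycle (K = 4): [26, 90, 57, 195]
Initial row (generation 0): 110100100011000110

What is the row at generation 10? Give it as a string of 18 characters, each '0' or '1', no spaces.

Gen 0: 110100100011000110
Gen 1 (rule 26): 100011010110101101
Gen 2 (rule 90): 010111000110001100
Gen 3 (rule 57): 001100110101101011
Gen 4 (rule 195): 110101010000100001
Gen 5 (rule 26): 100000001001010010
Gen 6 (rule 90): 010000010110001101
Gen 7 (rule 57): 001111001101101010
Gen 8 (rule 195): 110111010100100000
Gen 9 (rule 26): 100100000011010000
Gen 10 (rule 90): 011010000111001000

Answer: 011010000111001000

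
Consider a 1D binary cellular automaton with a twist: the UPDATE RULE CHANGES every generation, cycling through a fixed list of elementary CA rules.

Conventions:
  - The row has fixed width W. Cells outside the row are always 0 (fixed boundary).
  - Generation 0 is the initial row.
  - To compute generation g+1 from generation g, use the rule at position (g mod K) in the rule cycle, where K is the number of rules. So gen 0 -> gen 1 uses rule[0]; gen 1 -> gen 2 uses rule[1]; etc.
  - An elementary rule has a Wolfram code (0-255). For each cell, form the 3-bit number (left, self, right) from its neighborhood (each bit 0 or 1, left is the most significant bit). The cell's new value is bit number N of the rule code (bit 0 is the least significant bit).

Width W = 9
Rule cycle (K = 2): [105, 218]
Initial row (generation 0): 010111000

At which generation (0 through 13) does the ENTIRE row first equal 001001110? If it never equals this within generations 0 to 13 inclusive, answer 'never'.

Answer: 12

Derivation:
Gen 0: 010111000
Gen 1 (rule 105): 001101011
Gen 2 (rule 218): 011100011
Gen 3 (rule 105): 010101011
Gen 4 (rule 218): 100000011
Gen 5 (rule 105): 001111011
Gen 6 (rule 218): 011111011
Gen 7 (rule 105): 010001111
Gen 8 (rule 218): 101011111
Gen 9 (rule 105): 010110001
Gen 10 (rule 218): 100111010
Gen 11 (rule 105): 000101100
Gen 12 (rule 218): 001001110
Gen 13 (rule 105): 100001010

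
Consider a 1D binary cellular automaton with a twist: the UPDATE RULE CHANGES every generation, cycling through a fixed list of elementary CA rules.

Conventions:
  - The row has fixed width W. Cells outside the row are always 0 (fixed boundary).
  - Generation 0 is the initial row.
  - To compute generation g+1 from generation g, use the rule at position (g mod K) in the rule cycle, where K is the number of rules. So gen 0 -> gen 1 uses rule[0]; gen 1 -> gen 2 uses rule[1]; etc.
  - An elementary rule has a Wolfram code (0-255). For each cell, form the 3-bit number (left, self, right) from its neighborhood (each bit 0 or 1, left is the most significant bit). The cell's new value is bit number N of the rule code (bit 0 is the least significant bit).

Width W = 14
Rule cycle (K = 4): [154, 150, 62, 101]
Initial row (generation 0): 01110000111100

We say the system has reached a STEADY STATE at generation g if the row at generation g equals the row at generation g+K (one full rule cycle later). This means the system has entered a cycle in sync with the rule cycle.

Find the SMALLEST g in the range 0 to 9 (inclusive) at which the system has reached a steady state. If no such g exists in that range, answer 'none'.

Answer: none

Derivation:
Gen 0: 01110000111100
Gen 1 (rule 154): 11101001111010
Gen 2 (rule 150): 01001110110011
Gen 3 (rule 62): 11111001101110
Gen 4 (rule 101): 00001000110010
Gen 5 (rule 154): 00010101101101
Gen 6 (rule 150): 00110100000001
Gen 7 (rule 62): 01101110000011
Gen 8 (rule 101): 00110010111001
Gen 9 (rule 154): 01101100110110
Gen 10 (rule 150): 10000011000001
Gen 11 (rule 62): 11000110100011
Gen 12 (rule 101): 01010011101001
Gen 13 (rule 154): 10001111000110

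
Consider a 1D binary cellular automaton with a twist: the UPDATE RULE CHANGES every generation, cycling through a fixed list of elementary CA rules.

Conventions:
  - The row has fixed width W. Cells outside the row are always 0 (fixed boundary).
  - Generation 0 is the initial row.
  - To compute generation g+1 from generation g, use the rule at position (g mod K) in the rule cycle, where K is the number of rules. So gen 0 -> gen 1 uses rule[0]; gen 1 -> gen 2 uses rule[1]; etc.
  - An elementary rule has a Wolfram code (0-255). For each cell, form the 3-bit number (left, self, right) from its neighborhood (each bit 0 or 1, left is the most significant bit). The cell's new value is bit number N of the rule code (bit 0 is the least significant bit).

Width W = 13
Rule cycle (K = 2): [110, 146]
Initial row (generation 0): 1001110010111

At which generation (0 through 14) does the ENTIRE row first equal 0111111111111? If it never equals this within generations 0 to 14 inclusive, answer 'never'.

Answer: 9

Derivation:
Gen 0: 1001110010111
Gen 1 (rule 110): 1011010111101
Gen 2 (rule 146): 0000000011000
Gen 3 (rule 110): 0000000111000
Gen 4 (rule 146): 0000001010100
Gen 5 (rule 110): 0000011111100
Gen 6 (rule 146): 0000101111010
Gen 7 (rule 110): 0001111001110
Gen 8 (rule 146): 0010110110101
Gen 9 (rule 110): 0111111111111
Gen 10 (rule 146): 1011111111110
Gen 11 (rule 110): 1110000000010
Gen 12 (rule 146): 0101000000101
Gen 13 (rule 110): 1111000001111
Gen 14 (rule 146): 0110100010110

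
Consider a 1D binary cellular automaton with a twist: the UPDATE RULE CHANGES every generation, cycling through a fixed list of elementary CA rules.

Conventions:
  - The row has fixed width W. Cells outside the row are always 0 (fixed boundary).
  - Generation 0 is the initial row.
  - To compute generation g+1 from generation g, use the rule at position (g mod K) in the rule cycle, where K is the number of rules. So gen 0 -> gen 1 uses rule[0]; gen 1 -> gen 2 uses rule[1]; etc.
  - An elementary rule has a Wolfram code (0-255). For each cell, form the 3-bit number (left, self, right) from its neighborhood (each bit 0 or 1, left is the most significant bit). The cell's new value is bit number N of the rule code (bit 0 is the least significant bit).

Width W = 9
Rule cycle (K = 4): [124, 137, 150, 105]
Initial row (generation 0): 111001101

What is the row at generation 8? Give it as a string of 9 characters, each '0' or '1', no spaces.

Answer: 100111110

Derivation:
Gen 0: 111001101
Gen 1 (rule 124): 101101111
Gen 2 (rule 137): 001001110
Gen 3 (rule 150): 011110101
Gen 4 (rule 105): 010011010
Gen 5 (rule 124): 011011111
Gen 6 (rule 137): 010011110
Gen 7 (rule 150): 111101101
Gen 8 (rule 105): 100111110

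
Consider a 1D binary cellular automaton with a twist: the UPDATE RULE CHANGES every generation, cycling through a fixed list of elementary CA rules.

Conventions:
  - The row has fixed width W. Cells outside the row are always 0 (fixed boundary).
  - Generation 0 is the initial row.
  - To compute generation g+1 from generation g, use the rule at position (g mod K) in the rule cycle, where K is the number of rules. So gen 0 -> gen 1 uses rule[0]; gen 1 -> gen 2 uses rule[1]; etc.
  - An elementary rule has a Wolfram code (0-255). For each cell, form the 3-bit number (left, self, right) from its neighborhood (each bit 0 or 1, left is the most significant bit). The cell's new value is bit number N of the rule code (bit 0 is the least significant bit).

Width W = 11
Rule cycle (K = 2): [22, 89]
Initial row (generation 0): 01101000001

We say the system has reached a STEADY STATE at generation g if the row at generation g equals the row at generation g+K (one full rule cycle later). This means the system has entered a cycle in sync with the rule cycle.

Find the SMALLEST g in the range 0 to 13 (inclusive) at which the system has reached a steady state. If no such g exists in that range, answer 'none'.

Answer: 3

Derivation:
Gen 0: 01101000001
Gen 1 (rule 22): 10001100011
Gen 2 (rule 89): 01101111011
Gen 3 (rule 22): 10000000000
Gen 4 (rule 89): 01111111111
Gen 5 (rule 22): 10000000000
Gen 6 (rule 89): 01111111111
Gen 7 (rule 22): 10000000000
Gen 8 (rule 89): 01111111111
Gen 9 (rule 22): 10000000000
Gen 10 (rule 89): 01111111111
Gen 11 (rule 22): 10000000000
Gen 12 (rule 89): 01111111111
Gen 13 (rule 22): 10000000000
Gen 14 (rule 89): 01111111111
Gen 15 (rule 22): 10000000000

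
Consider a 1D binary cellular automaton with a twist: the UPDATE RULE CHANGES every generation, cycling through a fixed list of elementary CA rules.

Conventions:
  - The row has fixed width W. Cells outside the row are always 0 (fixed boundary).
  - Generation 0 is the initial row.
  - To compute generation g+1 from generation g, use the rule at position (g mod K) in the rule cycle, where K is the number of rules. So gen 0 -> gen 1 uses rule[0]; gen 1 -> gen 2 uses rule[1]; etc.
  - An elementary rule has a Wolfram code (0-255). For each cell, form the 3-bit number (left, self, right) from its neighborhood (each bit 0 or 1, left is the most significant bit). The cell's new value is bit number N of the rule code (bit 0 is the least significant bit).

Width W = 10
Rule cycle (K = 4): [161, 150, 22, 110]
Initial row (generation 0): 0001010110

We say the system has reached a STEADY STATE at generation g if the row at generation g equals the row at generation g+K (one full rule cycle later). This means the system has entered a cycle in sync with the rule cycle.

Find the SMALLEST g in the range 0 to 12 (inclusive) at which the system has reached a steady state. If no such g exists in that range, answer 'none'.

Gen 0: 0001010110
Gen 1 (rule 161): 1100101000
Gen 2 (rule 150): 0011101100
Gen 3 (rule 22): 0100000010
Gen 4 (rule 110): 1100000110
Gen 5 (rule 161): 0001110000
Gen 6 (rule 150): 0010101000
Gen 7 (rule 22): 0110101100
Gen 8 (rule 110): 1111111100
Gen 9 (rule 161): 0111111001
Gen 10 (rule 150): 1011110111
Gen 11 (rule 22): 1000000000
Gen 12 (rule 110): 1000000000
Gen 13 (rule 161): 0011111111
Gen 14 (rule 150): 0101111110
Gen 15 (rule 22): 1100000001
Gen 16 (rule 110): 1100000011

Answer: none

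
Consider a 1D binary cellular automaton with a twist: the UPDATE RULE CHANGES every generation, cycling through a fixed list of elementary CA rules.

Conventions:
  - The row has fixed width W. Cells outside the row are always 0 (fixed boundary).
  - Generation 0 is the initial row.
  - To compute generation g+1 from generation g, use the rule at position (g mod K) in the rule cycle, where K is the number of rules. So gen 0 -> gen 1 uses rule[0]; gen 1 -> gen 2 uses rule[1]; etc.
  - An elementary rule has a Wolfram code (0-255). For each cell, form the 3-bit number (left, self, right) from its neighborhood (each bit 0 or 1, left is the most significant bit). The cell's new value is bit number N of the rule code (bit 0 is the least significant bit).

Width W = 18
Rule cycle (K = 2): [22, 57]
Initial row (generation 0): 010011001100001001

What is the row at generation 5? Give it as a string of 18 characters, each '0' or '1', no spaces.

Answer: 100001000101000000

Derivation:
Gen 0: 010011001100001001
Gen 1 (rule 22): 111100110010011111
Gen 2 (rule 57): 100010101001010000
Gen 3 (rule 22): 110110101111011000
Gen 4 (rule 57): 101101011000110111
Gen 5 (rule 22): 100001000101000000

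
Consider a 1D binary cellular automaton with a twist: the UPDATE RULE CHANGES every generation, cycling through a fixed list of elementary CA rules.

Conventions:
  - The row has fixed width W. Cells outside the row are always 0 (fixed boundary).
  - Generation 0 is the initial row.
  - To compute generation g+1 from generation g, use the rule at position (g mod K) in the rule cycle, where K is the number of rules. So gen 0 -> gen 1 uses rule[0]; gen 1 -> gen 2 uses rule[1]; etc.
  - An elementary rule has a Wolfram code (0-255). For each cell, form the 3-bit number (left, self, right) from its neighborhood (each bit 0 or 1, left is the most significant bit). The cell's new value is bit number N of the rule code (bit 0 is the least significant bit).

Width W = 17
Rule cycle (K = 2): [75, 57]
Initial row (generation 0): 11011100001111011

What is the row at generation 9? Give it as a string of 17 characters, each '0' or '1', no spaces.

Gen 0: 11011100001111011
Gen 1 (rule 75): 11010101111001011
Gen 2 (rule 57): 10101011000100110
Gen 3 (rule 75): 00000011011001110
Gen 4 (rule 57): 11111010110101001
Gen 5 (rule 75): 10001000110000010
Gen 6 (rule 57): 01100110101111001
Gen 7 (rule 75): 11101110001001010
Gen 8 (rule 57): 10011001100100101
Gen 9 (rule 75): 00111011101001000

Answer: 00111011101001000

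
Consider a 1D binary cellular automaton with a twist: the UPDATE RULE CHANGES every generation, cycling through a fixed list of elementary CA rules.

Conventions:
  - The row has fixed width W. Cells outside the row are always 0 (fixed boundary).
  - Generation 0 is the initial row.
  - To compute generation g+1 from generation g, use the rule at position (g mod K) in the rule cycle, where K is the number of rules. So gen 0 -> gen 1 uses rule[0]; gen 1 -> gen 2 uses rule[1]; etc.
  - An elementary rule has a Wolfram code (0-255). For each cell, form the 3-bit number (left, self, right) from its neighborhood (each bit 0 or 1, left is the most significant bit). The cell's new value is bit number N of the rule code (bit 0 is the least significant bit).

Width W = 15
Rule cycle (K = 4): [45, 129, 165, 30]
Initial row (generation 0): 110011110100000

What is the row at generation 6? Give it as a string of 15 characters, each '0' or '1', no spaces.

Gen 0: 110011110100000
Gen 1 (rule 45): 100010001101111
Gen 2 (rule 129): 001000100000110
Gen 3 (rule 165): 101010101110000
Gen 4 (rule 30): 101010101001000
Gen 5 (rule 45): 111111111001011
Gen 6 (rule 129): 011111110000000

Answer: 011111110000000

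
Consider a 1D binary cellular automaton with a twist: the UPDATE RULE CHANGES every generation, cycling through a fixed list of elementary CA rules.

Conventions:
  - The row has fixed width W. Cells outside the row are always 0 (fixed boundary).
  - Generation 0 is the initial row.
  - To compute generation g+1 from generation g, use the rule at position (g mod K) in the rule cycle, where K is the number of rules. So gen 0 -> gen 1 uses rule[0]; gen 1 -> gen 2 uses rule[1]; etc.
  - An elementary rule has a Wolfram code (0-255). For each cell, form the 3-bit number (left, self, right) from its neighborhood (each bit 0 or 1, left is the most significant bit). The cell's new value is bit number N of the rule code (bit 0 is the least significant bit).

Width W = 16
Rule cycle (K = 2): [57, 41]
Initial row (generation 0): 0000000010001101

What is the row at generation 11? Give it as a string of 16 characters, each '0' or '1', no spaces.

Gen 0: 0000000010001101
Gen 1 (rule 57): 1111111001101010
Gen 2 (rule 41): 1000000001010100
Gen 3 (rule 57): 0111111100101011
Gen 4 (rule 41): 0100000000010110
Gen 5 (rule 57): 0011111111001101
Gen 6 (rule 41): 1010000000001010
Gen 7 (rule 57): 0101111111100101
Gen 8 (rule 41): 0011000000000010
Gen 9 (rule 57): 1010111111111001
Gen 10 (rule 41): 0101100000000000
Gen 11 (rule 57): 0011011111111111

Answer: 0011011111111111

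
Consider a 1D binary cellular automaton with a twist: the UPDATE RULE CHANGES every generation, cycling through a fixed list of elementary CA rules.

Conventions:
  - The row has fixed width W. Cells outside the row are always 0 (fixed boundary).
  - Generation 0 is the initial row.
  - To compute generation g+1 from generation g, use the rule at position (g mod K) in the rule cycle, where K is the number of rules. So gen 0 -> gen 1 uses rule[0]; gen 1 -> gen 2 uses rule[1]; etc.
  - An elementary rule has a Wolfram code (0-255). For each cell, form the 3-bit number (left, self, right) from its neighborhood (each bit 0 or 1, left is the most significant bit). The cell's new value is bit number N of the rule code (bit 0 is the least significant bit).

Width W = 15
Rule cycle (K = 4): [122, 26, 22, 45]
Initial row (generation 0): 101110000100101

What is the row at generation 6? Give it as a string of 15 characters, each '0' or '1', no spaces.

Answer: 100000000001000

Derivation:
Gen 0: 101110000100101
Gen 1 (rule 122): 011011001011010
Gen 2 (rule 26): 110010110010001
Gen 3 (rule 22): 001110001111011
Gen 4 (rule 45): 101000101000110
Gen 5 (rule 122): 010101010101111
Gen 6 (rule 26): 100000000001000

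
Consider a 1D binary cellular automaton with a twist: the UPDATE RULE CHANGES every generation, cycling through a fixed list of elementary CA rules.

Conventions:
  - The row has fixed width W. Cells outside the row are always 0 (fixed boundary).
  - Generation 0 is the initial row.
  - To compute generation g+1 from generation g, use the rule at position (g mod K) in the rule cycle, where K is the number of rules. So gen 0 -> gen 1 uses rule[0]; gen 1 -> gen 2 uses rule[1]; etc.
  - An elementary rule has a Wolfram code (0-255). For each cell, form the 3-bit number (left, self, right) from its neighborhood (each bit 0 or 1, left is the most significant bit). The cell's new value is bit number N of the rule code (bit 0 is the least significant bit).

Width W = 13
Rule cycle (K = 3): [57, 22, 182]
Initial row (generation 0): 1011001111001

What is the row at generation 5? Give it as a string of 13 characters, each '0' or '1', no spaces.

Gen 0: 1011001111001
Gen 1 (rule 57): 0110101000100
Gen 2 (rule 22): 1000101101110
Gen 3 (rule 182): 1101110010101
Gen 4 (rule 57): 1011001001010
Gen 5 (rule 22): 1000111111011

Answer: 1000111111011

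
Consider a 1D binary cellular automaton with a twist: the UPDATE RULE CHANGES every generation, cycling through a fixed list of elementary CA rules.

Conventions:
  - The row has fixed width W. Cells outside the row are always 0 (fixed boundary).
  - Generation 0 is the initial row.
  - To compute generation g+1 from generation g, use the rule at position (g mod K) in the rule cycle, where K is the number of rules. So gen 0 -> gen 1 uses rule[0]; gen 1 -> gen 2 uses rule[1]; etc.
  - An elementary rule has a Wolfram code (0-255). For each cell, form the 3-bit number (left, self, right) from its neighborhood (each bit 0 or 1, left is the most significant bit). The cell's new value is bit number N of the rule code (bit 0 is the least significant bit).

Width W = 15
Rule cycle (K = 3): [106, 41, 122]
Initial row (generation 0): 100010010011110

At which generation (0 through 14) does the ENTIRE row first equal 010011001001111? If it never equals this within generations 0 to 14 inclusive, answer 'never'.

Answer: 5

Derivation:
Gen 0: 100010010011110
Gen 1 (rule 106): 000100100110010
Gen 2 (rule 41): 110000000100000
Gen 3 (rule 122): 111000001010000
Gen 4 (rule 106): 101000010100000
Gen 5 (rule 41): 010011001001111
Gen 6 (rule 122): 101111110111001
Gen 7 (rule 106): 011000011101010
Gen 8 (rule 41): 010011010010100
Gen 9 (rule 122): 101111101101010
Gen 10 (rule 106): 011000111110100
Gen 11 (rule 41): 010010100001001
Gen 12 (rule 122): 101101010010110
Gen 13 (rule 106): 011110100101110
Gen 14 (rule 41): 010001000011000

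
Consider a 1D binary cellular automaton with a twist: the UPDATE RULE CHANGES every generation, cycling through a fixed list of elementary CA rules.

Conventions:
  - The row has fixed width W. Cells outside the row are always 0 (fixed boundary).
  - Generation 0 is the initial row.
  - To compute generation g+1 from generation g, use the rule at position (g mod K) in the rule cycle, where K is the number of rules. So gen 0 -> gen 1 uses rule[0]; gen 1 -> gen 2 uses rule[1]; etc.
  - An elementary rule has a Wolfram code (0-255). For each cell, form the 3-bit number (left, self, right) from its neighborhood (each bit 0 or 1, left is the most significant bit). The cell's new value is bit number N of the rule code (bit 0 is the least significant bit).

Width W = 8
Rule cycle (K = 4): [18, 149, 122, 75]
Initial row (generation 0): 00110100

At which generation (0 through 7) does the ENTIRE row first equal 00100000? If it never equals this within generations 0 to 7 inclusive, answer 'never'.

Answer: never

Derivation:
Gen 0: 00110100
Gen 1 (rule 18): 01000010
Gen 2 (rule 149): 01111011
Gen 3 (rule 122): 11001111
Gen 4 (rule 75): 11011001
Gen 5 (rule 18): 00000110
Gen 6 (rule 149): 11110001
Gen 7 (rule 122): 10011010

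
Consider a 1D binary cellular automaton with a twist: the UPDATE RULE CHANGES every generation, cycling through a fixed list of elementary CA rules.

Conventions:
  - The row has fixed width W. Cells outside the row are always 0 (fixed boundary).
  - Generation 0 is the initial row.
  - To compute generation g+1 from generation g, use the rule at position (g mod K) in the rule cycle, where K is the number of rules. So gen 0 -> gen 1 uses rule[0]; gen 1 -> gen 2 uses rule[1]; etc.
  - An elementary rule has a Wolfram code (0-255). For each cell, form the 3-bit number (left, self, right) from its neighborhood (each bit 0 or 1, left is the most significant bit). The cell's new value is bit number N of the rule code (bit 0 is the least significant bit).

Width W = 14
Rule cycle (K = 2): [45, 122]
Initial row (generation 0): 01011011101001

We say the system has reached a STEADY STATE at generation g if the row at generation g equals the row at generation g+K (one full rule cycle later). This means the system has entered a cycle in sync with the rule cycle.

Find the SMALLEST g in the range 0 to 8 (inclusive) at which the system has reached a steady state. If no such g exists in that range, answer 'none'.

Gen 0: 01011011101001
Gen 1 (rule 45): 01110110011001
Gen 2 (rule 122): 11011111111110
Gen 3 (rule 45): 10110000000000
Gen 4 (rule 122): 01111000000000
Gen 5 (rule 45): 01000011111111
Gen 6 (rule 122): 10100110000001
Gen 7 (rule 45): 11100100111101
Gen 8 (rule 122): 10111011100110
Gen 9 (rule 45): 11100110000100
Gen 10 (rule 122): 10111111001010

Answer: none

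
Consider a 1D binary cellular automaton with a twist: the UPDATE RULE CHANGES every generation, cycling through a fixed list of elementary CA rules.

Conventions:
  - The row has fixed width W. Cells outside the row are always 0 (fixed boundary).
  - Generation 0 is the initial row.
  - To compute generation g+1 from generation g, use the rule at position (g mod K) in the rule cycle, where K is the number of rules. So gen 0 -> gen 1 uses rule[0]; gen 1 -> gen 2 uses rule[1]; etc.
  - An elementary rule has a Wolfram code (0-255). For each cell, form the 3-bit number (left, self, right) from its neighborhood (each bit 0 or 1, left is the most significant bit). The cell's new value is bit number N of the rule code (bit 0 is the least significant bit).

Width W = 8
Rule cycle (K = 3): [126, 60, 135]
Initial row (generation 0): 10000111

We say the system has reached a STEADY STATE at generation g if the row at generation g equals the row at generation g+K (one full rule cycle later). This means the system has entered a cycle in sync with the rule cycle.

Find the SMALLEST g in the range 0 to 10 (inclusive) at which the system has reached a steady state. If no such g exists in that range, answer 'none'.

Gen 0: 10000111
Gen 1 (rule 126): 11001101
Gen 2 (rule 60): 10101011
Gen 3 (rule 135): 10101000
Gen 4 (rule 126): 11111100
Gen 5 (rule 60): 10000010
Gen 6 (rule 135): 10111110
Gen 7 (rule 126): 11100011
Gen 8 (rule 60): 10010010
Gen 9 (rule 135): 10110110
Gen 10 (rule 126): 11111111
Gen 11 (rule 60): 10000000
Gen 12 (rule 135): 10111111
Gen 13 (rule 126): 11100001

Answer: none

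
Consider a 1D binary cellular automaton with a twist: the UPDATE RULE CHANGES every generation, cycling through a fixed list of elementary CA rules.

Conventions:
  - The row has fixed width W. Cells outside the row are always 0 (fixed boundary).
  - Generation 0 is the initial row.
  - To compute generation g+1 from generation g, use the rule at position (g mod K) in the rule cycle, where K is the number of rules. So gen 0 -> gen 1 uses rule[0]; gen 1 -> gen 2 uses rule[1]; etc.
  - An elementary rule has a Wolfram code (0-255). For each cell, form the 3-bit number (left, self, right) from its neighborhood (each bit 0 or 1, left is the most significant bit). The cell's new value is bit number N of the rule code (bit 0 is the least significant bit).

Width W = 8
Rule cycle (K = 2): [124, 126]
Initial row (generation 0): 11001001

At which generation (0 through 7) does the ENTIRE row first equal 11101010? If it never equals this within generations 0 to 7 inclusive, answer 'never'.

Answer: never

Derivation:
Gen 0: 11001001
Gen 1 (rule 124): 11101101
Gen 2 (rule 126): 10111111
Gen 3 (rule 124): 11100001
Gen 4 (rule 126): 10110011
Gen 5 (rule 124): 11111011
Gen 6 (rule 126): 10001111
Gen 7 (rule 124): 11001001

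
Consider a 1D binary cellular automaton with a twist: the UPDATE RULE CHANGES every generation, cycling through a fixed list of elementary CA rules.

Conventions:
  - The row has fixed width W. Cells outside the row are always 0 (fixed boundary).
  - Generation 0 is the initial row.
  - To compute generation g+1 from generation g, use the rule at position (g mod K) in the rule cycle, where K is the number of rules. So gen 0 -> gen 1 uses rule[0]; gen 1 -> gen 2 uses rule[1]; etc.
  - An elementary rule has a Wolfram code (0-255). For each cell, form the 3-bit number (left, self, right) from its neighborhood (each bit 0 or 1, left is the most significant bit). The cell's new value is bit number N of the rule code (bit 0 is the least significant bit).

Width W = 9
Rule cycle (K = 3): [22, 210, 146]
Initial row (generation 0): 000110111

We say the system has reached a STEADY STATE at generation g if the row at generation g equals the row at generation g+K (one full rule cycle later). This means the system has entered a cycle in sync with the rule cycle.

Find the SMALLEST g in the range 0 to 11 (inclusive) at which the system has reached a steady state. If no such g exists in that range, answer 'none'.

Gen 0: 000110111
Gen 1 (rule 22): 001000000
Gen 2 (rule 210): 010100000
Gen 3 (rule 146): 100010000
Gen 4 (rule 22): 110111000
Gen 5 (rule 210): 010011100
Gen 6 (rule 146): 101101010
Gen 7 (rule 22): 100001011
Gen 8 (rule 210): 010010001
Gen 9 (rule 146): 101101010
Gen 10 (rule 22): 100001011
Gen 11 (rule 210): 010010001
Gen 12 (rule 146): 101101010
Gen 13 (rule 22): 100001011
Gen 14 (rule 210): 010010001

Answer: 6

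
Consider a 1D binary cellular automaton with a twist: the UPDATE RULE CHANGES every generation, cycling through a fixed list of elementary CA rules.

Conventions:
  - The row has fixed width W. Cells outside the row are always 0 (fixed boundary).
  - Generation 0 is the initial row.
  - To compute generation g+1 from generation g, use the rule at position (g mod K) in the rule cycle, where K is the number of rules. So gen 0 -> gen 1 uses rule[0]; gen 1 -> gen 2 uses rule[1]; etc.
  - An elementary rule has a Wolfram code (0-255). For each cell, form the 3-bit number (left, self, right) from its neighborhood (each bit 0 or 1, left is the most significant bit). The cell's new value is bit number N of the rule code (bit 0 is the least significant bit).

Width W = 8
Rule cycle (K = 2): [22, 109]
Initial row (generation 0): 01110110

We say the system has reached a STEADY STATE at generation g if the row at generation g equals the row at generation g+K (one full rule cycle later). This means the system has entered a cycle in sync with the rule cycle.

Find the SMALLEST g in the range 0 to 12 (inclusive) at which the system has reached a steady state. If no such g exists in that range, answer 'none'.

Gen 0: 01110110
Gen 1 (rule 22): 10000001
Gen 2 (rule 109): 10111101
Gen 3 (rule 22): 10000001
Gen 4 (rule 109): 10111101
Gen 5 (rule 22): 10000001
Gen 6 (rule 109): 10111101
Gen 7 (rule 22): 10000001
Gen 8 (rule 109): 10111101
Gen 9 (rule 22): 10000001
Gen 10 (rule 109): 10111101
Gen 11 (rule 22): 10000001
Gen 12 (rule 109): 10111101
Gen 13 (rule 22): 10000001
Gen 14 (rule 109): 10111101

Answer: 1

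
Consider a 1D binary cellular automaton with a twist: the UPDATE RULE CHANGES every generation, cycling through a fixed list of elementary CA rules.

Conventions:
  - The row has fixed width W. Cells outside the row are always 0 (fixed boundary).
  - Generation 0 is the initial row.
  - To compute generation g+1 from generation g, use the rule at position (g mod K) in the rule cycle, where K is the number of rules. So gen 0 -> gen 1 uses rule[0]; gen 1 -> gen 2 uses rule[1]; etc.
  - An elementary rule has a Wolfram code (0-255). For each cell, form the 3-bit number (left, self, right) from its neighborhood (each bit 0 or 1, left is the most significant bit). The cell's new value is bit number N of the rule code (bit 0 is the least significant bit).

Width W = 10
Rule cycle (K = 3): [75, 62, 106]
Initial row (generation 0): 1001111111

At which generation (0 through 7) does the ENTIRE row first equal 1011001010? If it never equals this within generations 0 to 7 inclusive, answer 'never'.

Gen 0: 1001111111
Gen 1 (rule 75): 0011000001
Gen 2 (rule 62): 0110100011
Gen 3 (rule 106): 1111000111
Gen 4 (rule 75): 1001011101
Gen 5 (rule 62): 1111110011
Gen 6 (rule 106): 1000010111
Gen 7 (rule 75): 0011100101

Answer: never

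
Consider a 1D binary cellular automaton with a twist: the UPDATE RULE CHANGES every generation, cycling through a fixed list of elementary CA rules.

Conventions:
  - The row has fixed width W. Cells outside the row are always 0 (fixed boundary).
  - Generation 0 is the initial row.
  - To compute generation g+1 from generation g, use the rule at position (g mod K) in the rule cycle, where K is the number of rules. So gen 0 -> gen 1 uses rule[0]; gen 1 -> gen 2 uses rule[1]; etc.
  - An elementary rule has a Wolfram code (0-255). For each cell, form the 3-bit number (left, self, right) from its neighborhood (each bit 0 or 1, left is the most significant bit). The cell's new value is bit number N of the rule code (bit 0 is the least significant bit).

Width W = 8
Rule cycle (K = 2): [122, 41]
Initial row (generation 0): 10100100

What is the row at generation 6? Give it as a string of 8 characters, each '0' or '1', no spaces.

Answer: 01010100

Derivation:
Gen 0: 10100100
Gen 1 (rule 122): 01011010
Gen 2 (rule 41): 00110100
Gen 3 (rule 122): 01111010
Gen 4 (rule 41): 01000100
Gen 5 (rule 122): 10101010
Gen 6 (rule 41): 01010100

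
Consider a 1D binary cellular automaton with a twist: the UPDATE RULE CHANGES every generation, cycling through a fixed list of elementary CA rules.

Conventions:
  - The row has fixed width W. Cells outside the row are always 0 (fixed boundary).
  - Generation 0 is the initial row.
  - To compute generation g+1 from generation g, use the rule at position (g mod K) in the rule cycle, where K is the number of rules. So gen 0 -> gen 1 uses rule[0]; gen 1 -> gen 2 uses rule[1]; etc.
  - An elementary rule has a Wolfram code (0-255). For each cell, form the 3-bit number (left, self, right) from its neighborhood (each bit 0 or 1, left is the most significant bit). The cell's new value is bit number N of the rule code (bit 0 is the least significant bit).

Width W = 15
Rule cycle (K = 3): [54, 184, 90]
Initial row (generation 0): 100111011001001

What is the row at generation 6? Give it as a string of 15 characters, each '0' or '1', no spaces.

Answer: 011000000100001

Derivation:
Gen 0: 100111011001001
Gen 1 (rule 54): 111000100111111
Gen 2 (rule 184): 110100010111110
Gen 3 (rule 90): 110010100100011
Gen 4 (rule 54): 001111111110100
Gen 5 (rule 184): 001111111101010
Gen 6 (rule 90): 011000000100001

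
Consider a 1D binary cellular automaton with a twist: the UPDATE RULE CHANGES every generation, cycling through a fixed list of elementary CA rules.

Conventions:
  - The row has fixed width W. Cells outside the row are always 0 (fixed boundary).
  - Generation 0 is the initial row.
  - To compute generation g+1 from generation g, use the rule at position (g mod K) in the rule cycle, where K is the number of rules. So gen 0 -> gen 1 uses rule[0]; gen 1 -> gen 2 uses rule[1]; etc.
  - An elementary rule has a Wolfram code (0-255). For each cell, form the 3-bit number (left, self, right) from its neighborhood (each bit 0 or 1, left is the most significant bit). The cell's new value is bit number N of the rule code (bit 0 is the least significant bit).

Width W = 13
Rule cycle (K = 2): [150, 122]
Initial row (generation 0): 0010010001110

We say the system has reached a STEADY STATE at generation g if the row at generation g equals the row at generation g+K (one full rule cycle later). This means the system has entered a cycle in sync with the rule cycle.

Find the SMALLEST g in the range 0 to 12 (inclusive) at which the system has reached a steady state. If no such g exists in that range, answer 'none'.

Answer: none

Derivation:
Gen 0: 0010010001110
Gen 1 (rule 150): 0111111010101
Gen 2 (rule 122): 1100001101010
Gen 3 (rule 150): 0010010001011
Gen 4 (rule 122): 0101101010111
Gen 5 (rule 150): 1100001010010
Gen 6 (rule 122): 1110010101101
Gen 7 (rule 150): 0101110100001
Gen 8 (rule 122): 1011011010010
Gen 9 (rule 150): 1000000011111
Gen 10 (rule 122): 0100000110001
Gen 11 (rule 150): 1110001001011
Gen 12 (rule 122): 1011010110111
Gen 13 (rule 150): 1000010000010
Gen 14 (rule 122): 0100101000101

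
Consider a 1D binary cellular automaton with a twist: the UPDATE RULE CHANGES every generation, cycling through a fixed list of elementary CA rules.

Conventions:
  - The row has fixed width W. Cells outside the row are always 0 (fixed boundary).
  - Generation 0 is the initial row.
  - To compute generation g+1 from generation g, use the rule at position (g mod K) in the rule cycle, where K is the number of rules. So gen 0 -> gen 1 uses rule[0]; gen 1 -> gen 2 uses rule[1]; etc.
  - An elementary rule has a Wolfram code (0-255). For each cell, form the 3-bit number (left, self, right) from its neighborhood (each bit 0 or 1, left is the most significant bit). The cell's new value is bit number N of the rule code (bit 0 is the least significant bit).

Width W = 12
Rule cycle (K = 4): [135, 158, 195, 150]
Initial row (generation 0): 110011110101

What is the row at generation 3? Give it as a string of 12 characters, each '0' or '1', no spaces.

Gen 0: 110011110101
Gen 1 (rule 135): 000101100101
Gen 2 (rule 158): 001101011101
Gen 3 (rule 195): 110100001100

Answer: 110100001100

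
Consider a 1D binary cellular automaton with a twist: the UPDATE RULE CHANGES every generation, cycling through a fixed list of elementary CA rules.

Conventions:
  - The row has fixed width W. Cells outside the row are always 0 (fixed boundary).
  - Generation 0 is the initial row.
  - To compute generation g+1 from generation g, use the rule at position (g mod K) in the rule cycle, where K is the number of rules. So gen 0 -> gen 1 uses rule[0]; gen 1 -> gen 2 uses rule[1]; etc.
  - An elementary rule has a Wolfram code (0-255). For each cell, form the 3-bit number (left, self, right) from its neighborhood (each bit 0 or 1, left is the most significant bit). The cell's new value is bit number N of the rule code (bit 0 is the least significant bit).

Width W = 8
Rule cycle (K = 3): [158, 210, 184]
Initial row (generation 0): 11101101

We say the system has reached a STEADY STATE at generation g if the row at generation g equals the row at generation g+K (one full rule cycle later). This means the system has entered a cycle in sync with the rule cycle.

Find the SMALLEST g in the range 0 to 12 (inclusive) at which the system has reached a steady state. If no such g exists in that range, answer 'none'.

Answer: 1

Derivation:
Gen 0: 11101101
Gen 1 (rule 158): 11001001
Gen 2 (rule 210): 01110110
Gen 3 (rule 184): 01101101
Gen 4 (rule 158): 11001001
Gen 5 (rule 210): 01110110
Gen 6 (rule 184): 01101101
Gen 7 (rule 158): 11001001
Gen 8 (rule 210): 01110110
Gen 9 (rule 184): 01101101
Gen 10 (rule 158): 11001001
Gen 11 (rule 210): 01110110
Gen 12 (rule 184): 01101101
Gen 13 (rule 158): 11001001
Gen 14 (rule 210): 01110110
Gen 15 (rule 184): 01101101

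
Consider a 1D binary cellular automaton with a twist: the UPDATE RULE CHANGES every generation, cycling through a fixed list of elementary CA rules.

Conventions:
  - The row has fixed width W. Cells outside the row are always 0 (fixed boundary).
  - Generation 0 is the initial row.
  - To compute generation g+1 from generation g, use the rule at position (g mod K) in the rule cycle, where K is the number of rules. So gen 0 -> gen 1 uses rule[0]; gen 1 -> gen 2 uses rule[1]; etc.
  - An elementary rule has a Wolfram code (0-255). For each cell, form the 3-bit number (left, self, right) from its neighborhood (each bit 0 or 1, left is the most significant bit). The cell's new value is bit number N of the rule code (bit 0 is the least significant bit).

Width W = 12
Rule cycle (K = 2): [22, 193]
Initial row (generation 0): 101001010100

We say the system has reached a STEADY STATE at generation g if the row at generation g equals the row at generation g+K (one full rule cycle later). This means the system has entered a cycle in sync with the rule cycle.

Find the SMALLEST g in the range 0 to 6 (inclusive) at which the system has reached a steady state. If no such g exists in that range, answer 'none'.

Answer: none

Derivation:
Gen 0: 101001010100
Gen 1 (rule 22): 101111010110
Gen 2 (rule 193): 000111000010
Gen 3 (rule 22): 001000100111
Gen 4 (rule 193): 100010000011
Gen 5 (rule 22): 110111000100
Gen 6 (rule 193): 010011010001
Gen 7 (rule 22): 111100011011
Gen 8 (rule 193): 011101001001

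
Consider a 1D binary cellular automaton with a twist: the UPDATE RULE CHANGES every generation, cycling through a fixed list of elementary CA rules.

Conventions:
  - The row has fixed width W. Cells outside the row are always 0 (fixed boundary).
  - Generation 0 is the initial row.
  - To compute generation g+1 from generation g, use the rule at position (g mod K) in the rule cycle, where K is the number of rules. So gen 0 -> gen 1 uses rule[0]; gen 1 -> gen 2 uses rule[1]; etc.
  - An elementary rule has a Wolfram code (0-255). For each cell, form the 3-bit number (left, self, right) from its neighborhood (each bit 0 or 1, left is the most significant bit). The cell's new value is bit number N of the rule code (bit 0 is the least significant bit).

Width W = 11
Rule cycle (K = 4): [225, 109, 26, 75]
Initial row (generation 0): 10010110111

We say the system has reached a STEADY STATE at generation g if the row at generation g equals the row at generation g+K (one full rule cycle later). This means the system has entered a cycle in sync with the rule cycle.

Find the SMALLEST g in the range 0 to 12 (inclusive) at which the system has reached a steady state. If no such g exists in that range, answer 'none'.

Answer: none

Derivation:
Gen 0: 10010110111
Gen 1 (rule 225): 00001011011
Gen 2 (rule 109): 11101111111
Gen 3 (rule 26): 10001000000
Gen 4 (rule 75): 00110011111
Gen 5 (rule 225): 10010001111
Gen 6 (rule 109): 10010101001
Gen 7 (rule 26): 01100000110
Gen 8 (rule 75): 11101111110
Gen 9 (rule 225): 01110111110
Gen 10 (rule 109): 01011100010
Gen 11 (rule 26): 10010010101
Gen 12 (rule 75): 00100100000
Gen 13 (rule 225): 10000001111
Gen 14 (rule 109): 10111101001
Gen 15 (rule 26): 00100000110
Gen 16 (rule 75): 11001111110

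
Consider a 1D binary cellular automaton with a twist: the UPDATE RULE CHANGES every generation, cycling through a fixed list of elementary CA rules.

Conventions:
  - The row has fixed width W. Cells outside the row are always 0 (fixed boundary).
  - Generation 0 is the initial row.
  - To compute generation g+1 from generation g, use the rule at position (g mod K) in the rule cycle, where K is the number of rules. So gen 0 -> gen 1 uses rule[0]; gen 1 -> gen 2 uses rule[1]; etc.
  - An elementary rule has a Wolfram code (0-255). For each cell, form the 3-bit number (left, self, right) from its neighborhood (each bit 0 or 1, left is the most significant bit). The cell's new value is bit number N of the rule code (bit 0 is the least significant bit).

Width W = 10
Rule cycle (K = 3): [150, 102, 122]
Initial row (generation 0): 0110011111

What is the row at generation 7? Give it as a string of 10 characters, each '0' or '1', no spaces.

Answer: 1010000010

Derivation:
Gen 0: 0110011111
Gen 1 (rule 150): 1001101110
Gen 2 (rule 102): 1010110010
Gen 3 (rule 122): 0101111101
Gen 4 (rule 150): 1100111001
Gen 5 (rule 102): 0101001011
Gen 6 (rule 122): 1010110111
Gen 7 (rule 150): 1010000010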